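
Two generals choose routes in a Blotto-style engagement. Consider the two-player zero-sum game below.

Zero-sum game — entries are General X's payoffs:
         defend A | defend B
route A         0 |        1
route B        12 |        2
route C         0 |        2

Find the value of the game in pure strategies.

2

Row minima: 0, 2, 0 → General X's maximin is 2.
Column maxima: 12, 2 → General Y's minimax is 2.
They coincide at (route B, defend B), so the value is 2.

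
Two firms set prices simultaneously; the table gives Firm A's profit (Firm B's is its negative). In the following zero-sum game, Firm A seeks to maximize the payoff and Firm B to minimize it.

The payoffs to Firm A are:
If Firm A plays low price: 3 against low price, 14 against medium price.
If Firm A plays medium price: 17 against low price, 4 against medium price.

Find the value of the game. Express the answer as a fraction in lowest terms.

Row minima are 3 and 4, so Firm A's maximin is 4; column maxima are 17 and 14, so Firm B's minimax is 14. These differ, so the equilibrium is in mixed strategies.
Let Firm A play low price with probability p. Firm B is indifferent when 3p + 17(1−p) = 14p + 4(1−p), giving p = 13/24.
Let Firm B play low price with probability q. Firm A is indifferent when 3q + 14(1−q) = 17q + 4(1−q), giving q = 5/12.
The value is 3·(5/12) + (14)·(7/12) = 113/12.

113/12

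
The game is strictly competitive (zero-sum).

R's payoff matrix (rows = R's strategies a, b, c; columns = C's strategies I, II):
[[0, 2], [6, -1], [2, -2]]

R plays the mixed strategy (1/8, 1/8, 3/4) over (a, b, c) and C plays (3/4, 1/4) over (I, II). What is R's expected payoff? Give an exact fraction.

Against (3/4, 1/4), each row's expected payoff is a: 1/2; b: 17/4; c: 1.
Taking the (1/8, 1/8, 3/4)-weighted average: (1/8)·(1/2) + (1/8)·(17/4) + (3/4)·(1) = 43/32.

43/32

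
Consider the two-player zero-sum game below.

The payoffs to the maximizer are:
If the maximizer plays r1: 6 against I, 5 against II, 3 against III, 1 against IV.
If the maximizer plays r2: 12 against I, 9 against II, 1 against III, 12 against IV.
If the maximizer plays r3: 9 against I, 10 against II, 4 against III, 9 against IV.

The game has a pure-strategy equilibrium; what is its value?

4

Row minima: 1, 1, 4 → the maximizer's maximin is 4.
Column maxima: 12, 10, 4, 12 → the minimizer's minimax is 4.
They coincide at (r3, III), so the value is 4.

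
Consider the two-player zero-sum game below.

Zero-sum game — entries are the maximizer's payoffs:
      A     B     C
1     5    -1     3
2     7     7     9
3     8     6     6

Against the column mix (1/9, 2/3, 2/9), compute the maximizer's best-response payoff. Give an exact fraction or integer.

1: (5)·(1/9) + (-1)·(2/3) + (3)·(2/9) = 5/9.
2: (7)·(1/9) + (7)·(2/3) + (9)·(2/9) = 67/9.
3: (8)·(1/9) + (6)·(2/3) + (6)·(2/9) = 56/9.
The best pure response is 2 with expected payoff 67/9.

67/9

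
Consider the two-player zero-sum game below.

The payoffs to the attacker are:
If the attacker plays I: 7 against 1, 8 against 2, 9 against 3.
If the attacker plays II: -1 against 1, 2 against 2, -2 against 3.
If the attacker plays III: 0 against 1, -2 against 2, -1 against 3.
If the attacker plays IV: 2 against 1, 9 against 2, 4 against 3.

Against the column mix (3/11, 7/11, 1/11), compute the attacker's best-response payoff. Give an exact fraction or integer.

86/11

I: (7)·(3/11) + (8)·(7/11) + (9)·(1/11) = 86/11.
II: (-1)·(3/11) + (2)·(7/11) + (-2)·(1/11) = 9/11.
III: (0)·(3/11) + (-2)·(7/11) + (-1)·(1/11) = -15/11.
IV: (2)·(3/11) + (9)·(7/11) + (4)·(1/11) = 73/11.
The best pure response is I with expected payoff 86/11.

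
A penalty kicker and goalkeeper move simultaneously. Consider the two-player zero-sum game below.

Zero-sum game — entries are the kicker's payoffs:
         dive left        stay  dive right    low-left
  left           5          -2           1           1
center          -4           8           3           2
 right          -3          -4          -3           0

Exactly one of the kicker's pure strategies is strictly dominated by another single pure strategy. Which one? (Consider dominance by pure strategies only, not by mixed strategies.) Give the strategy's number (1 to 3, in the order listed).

3

Compare right with left: 5 > -3, -2 > -4, 1 > -3, 1 > 0.
So left strictly dominates right for the kicker; right is strictly dominated.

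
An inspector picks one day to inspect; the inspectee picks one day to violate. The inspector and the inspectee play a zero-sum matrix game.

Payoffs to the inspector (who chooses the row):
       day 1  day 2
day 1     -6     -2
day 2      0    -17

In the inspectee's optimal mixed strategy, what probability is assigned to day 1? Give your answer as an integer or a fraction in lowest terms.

5/7

Row minima are -6 and -17, so the inspector's maximin is -6; column maxima are 0 and -2, so the inspectee's minimax is -2. These differ, so the equilibrium is in mixed strategies.
Let the inspectee play day 1 with probability q. The inspector is indifferent when −6q − 2(1−q) = −17(1−q), giving q = 5/7.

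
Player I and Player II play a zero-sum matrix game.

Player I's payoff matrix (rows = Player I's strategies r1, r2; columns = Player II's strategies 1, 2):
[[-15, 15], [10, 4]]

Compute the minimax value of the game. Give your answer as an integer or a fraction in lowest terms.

35/6

Row minima are -15 and 4, so Player I's maximin is 4; column maxima are 10 and 15, so Player II's minimax is 10. These differ, so the equilibrium is in mixed strategies.
Let Player I play r1 with probability p. Player II is indifferent when −15p + 10(1−p) = 15p + 4(1−p), giving p = 1/6.
Let Player II play 1 with probability q. Player I is indifferent when −15q + 15(1−q) = 10q + 4(1−q), giving q = 11/36.
The value is -15·(11/36) + (15)·(25/36) = 35/6.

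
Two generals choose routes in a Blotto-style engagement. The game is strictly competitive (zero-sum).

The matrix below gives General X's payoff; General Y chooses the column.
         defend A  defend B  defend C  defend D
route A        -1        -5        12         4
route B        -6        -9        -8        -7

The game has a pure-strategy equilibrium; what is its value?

Row minima: -5, -9 → General X's maximin is -5.
Column maxima: -1, -5, 12, 4 → General Y's minimax is -5.
They coincide at (route A, defend B), so the value is -5.

-5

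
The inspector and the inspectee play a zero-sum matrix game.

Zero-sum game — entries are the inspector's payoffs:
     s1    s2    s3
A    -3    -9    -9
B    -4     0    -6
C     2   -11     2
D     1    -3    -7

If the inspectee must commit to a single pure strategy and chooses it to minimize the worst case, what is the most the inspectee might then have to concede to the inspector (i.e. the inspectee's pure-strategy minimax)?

The worst case (largest entry) in each column is s1: 2, s2: 0, s3: 2.
The best (smallest) of these is 0.

0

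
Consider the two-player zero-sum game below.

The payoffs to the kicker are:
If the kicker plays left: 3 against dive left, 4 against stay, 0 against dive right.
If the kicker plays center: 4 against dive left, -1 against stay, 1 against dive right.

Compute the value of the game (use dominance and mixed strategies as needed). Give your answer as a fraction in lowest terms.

Column dive left is strictly dominated by dive right for the goalkeeper (it gives the kicker more in every row).
The remaining 2×2 game on (left, center) × (stay, dive right) has no saddle point. Let the kicker play left with probability p; indifference gives 4p − (1−p) = (1−p), so p = 1/3.
Similarly the goalkeeper's optimal q on stay is 1/6, and the value is 4·(1/6) + (0)·(5/6) = 2/3.

2/3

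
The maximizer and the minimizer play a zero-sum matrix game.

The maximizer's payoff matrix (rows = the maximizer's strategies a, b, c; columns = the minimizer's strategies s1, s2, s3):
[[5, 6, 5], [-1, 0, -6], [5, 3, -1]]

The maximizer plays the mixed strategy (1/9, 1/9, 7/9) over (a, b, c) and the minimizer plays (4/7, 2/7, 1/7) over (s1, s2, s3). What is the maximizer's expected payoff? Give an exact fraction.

Against (4/7, 2/7, 1/7), each row's expected payoff is a: 37/7; b: -10/7; c: 25/7.
Taking the (1/9, 1/9, 7/9)-weighted average: (1/9)·(37/7) + (1/9)·(-10/7) + (7/9)·(25/7) = 202/63.

202/63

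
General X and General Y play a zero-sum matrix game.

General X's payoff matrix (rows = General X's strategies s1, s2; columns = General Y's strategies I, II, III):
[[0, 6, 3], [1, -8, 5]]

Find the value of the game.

2/5

Column III is strictly dominated by I for General Y (it gives General X more in every row).
The remaining 2×2 game on (s1, s2) × (I, II) has no saddle point. Let General X play s1 with probability p; indifference gives (1−p) = 6p − 8(1−p), so p = 3/5.
Similarly General Y's optimal q on I is 14/15, and the value is 0·(14/15) + (6)·(1/15) = 2/5.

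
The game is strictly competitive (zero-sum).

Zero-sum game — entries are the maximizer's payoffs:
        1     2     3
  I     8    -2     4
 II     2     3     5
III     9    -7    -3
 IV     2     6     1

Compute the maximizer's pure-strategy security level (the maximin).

The worst-case payoff for each row is I: -2, II: 2, III: -7, IV: 1.
The best of these is 2.

2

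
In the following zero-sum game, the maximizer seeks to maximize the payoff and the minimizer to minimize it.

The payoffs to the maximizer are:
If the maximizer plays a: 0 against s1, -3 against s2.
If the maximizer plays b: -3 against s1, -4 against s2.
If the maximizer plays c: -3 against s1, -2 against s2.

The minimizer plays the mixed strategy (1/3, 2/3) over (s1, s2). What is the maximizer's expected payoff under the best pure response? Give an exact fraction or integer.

a: (0)·(1/3) + (-3)·(2/3) = -2.
b: (-3)·(1/3) + (-4)·(2/3) = -11/3.
c: (-3)·(1/3) + (-2)·(2/3) = -7/3.
The best pure response is a with expected payoff -2.

-2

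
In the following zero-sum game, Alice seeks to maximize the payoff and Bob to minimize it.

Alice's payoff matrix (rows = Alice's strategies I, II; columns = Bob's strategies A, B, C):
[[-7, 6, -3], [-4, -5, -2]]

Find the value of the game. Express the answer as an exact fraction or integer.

Column C is strictly dominated by A for Bob (it gives Alice more in every row).
The remaining 2×2 game on (I, II) × (A, B) has no saddle point. Let Alice play I with probability p; indifference gives −7p − 4(1−p) = 6p − 5(1−p), so p = 1/14.
Similarly Bob's optimal q on A is 11/14, and the value is -7·(11/14) + (6)·(3/14) = -59/14.

-59/14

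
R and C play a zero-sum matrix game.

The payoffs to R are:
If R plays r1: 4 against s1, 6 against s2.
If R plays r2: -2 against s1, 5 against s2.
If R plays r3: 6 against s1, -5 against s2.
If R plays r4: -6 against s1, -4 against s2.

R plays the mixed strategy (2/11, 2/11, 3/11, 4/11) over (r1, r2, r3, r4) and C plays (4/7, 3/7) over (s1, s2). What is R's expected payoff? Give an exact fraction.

Against (4/7, 3/7), each row's expected payoff is r1: 34/7; r2: 1; r3: 9/7; r4: -36/7.
Taking the (2/11, 2/11, 3/11, 4/11)-weighted average: (2/11)·(34/7) + (2/11)·(1) + (3/11)·(9/7) + (4/11)·(-36/7) = -5/11.

-5/11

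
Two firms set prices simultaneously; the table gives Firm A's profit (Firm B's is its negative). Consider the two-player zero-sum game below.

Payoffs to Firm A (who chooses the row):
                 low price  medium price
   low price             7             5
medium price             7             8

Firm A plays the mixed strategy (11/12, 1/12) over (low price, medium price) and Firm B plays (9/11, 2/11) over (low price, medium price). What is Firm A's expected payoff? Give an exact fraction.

147/22

Against (9/11, 2/11), each row's expected payoff is low price: 73/11; medium price: 79/11.
Taking the (11/12, 1/12)-weighted average: (11/12)·(73/11) + (1/12)·(79/11) = 147/22.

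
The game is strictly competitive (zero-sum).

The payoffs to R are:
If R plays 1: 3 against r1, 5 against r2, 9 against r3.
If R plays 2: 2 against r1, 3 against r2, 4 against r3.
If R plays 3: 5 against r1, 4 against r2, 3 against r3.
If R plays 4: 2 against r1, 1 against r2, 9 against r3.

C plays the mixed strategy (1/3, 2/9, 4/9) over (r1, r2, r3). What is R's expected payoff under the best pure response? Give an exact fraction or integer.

55/9

1: (3)·(1/3) + (5)·(2/9) + (9)·(4/9) = 55/9.
2: (2)·(1/3) + (3)·(2/9) + (4)·(4/9) = 28/9.
3: (5)·(1/3) + (4)·(2/9) + (3)·(4/9) = 35/9.
4: (2)·(1/3) + (1)·(2/9) + (9)·(4/9) = 44/9.
The best pure response is 1 with expected payoff 55/9.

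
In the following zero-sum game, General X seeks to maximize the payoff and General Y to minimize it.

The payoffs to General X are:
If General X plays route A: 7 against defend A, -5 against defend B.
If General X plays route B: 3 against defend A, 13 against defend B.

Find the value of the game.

53/11

Row minima are -5 and 3, so General X's maximin is 3; column maxima are 7 and 13, so General Y's minimax is 7. These differ, so the equilibrium is in mixed strategies.
Let General X play route A with probability p. General Y is indifferent when 7p + 3(1−p) = −5p + 13(1−p), giving p = 5/11.
Let General Y play defend A with probability q. General X is indifferent when 7q − 5(1−q) = 3q + 13(1−q), giving q = 9/11.
The value is 7·(9/11) + (-5)·(2/11) = 53/11.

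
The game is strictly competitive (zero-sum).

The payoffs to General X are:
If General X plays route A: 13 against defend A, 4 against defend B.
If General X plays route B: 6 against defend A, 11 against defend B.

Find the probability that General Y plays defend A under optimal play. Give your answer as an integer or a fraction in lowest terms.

1/2

Row minima are 4 and 6, so General X's maximin is 6; column maxima are 13 and 11, so General Y's minimax is 11. These differ, so the equilibrium is in mixed strategies.
Let General Y play defend A with probability q. General X is indifferent when 13q + 4(1−q) = 6q + 11(1−q), giving q = 1/2.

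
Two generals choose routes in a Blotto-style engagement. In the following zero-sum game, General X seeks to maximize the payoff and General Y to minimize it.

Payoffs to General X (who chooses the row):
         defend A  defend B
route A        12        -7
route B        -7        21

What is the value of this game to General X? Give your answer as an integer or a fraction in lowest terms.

203/47

Row minima are -7 and -7, so General X's maximin is -7; column maxima are 12 and 21, so General Y's minimax is 12. These differ, so the equilibrium is in mixed strategies.
Let General X play route A with probability p. General Y is indifferent when 12p − 7(1−p) = −7p + 21(1−p), giving p = 28/47.
Let General Y play defend A with probability q. General X is indifferent when 12q − 7(1−q) = −7q + 21(1−q), giving q = 28/47.
The value is 12·(28/47) + (-7)·(19/47) = 203/47.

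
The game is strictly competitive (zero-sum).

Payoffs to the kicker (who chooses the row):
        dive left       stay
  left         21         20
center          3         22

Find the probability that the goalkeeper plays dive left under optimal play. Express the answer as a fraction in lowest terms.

Row minima are 20 and 3, so the kicker's maximin is 20; column maxima are 21 and 22, so the goalkeeper's minimax is 21. These differ, so the equilibrium is in mixed strategies.
Let the goalkeeper play dive left with probability q. The kicker is indifferent when 21q + 20(1−q) = 3q + 22(1−q), giving q = 1/10.

1/10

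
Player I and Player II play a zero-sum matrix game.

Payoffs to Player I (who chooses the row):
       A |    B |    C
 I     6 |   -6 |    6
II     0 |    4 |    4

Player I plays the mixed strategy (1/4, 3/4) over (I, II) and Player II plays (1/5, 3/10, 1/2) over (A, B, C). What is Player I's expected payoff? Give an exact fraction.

3

Against (1/5, 3/10, 1/2), each row's expected payoff is I: 12/5; II: 16/5.
Taking the (1/4, 3/4)-weighted average: (1/4)·(12/5) + (3/4)·(16/5) = 3.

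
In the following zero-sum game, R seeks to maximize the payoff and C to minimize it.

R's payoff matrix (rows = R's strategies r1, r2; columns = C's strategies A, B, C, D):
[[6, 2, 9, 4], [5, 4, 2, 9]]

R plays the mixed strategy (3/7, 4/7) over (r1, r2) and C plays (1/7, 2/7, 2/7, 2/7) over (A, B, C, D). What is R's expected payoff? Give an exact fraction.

Against (1/7, 2/7, 2/7, 2/7), each row's expected payoff is r1: 36/7; r2: 5.
Taking the (3/7, 4/7)-weighted average: (3/7)·(36/7) + (4/7)·(5) = 248/49.

248/49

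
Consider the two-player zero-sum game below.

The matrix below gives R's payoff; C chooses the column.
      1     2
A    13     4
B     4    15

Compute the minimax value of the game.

179/20

Row minima are 4 and 4, so R's maximin is 4; column maxima are 13 and 15, so C's minimax is 13. These differ, so the equilibrium is in mixed strategies.
Let R play A with probability p. C is indifferent when 13p + 4(1−p) = 4p + 15(1−p), giving p = 11/20.
Let C play 1 with probability q. R is indifferent when 13q + 4(1−q) = 4q + 15(1−q), giving q = 11/20.
The value is 13·(11/20) + (4)·(9/20) = 179/20.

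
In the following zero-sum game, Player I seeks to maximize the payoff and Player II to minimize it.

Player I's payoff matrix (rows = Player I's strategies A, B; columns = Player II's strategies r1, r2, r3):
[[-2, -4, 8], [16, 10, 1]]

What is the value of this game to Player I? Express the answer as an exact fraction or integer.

Column r1 is strictly dominated by r2 for Player II (it gives Player I more in every row).
The remaining 2×2 game on (A, B) × (r2, r3) has no saddle point. Let Player I play A with probability p; indifference gives −4p + 10(1−p) = 8p + (1−p), so p = 3/7.
Similarly Player II's optimal q on r2 is 1/3, and the value is -4·(1/3) + (8)·(2/3) = 4.

4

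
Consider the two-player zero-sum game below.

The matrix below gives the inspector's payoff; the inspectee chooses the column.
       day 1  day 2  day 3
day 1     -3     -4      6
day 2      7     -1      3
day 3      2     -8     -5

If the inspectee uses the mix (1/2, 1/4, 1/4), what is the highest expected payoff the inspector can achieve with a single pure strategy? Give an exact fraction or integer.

day 1: (-3)·(1/2) + (-4)·(1/4) + (6)·(1/4) = -1.
day 2: (7)·(1/2) + (-1)·(1/4) + (3)·(1/4) = 4.
day 3: (2)·(1/2) + (-8)·(1/4) + (-5)·(1/4) = -9/4.
The best pure response is day 2 with expected payoff 4.

4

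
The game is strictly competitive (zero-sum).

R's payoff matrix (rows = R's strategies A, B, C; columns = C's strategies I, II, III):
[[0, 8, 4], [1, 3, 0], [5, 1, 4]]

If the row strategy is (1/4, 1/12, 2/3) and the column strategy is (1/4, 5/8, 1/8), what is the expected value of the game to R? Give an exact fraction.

Against (1/4, 5/8, 1/8), each row's expected payoff is A: 11/2; B: 17/8; C: 19/8.
Taking the (1/4, 1/12, 2/3)-weighted average: (1/4)·(11/2) + (1/12)·(17/8) + (2/3)·(19/8) = 301/96.

301/96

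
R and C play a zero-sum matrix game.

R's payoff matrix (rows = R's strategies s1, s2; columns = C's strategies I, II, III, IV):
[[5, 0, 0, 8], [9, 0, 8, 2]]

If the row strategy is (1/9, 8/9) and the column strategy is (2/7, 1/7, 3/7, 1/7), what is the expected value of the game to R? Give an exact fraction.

370/63

Against (2/7, 1/7, 3/7, 1/7), each row's expected payoff is s1: 18/7; s2: 44/7.
Taking the (1/9, 8/9)-weighted average: (1/9)·(18/7) + (8/9)·(44/7) = 370/63.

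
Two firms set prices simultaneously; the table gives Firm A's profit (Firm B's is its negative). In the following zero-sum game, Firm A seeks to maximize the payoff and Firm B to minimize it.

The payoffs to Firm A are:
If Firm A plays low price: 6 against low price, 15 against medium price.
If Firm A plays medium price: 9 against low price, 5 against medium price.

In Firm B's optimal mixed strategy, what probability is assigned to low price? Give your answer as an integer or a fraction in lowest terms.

Row minima are 6 and 5, so Firm A's maximin is 6; column maxima are 9 and 15, so Firm B's minimax is 9. These differ, so the equilibrium is in mixed strategies.
Let Firm B play low price with probability q. Firm A is indifferent when 6q + 15(1−q) = 9q + 5(1−q), giving q = 10/13.

10/13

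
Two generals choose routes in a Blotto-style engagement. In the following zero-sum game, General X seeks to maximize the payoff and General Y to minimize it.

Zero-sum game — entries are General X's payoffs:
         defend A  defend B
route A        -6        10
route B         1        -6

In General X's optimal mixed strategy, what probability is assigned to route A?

Row minima are -6 and -6, so General X's maximin is -6; column maxima are 1 and 10, so General Y's minimax is 1. These differ, so the equilibrium is in mixed strategies.
Let General X play route A with probability p. General Y is indifferent when −6p + (1−p) = 10p − 6(1−p), giving p = 7/23.

7/23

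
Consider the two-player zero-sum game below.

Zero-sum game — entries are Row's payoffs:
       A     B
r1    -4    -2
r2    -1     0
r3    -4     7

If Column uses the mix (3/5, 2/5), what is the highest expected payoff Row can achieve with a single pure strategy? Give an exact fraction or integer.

r1: (-4)·(3/5) + (-2)·(2/5) = -16/5.
r2: (-1)·(3/5) + (0)·(2/5) = -3/5.
r3: (-4)·(3/5) + (7)·(2/5) = 2/5.
The best pure response is r3 with expected payoff 2/5.

2/5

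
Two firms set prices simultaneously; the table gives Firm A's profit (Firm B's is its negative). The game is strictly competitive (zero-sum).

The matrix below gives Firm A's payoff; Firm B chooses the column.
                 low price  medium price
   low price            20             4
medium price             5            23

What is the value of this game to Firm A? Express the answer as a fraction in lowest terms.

220/17

Row minima are 4 and 5, so Firm A's maximin is 5; column maxima are 20 and 23, so Firm B's minimax is 20. These differ, so the equilibrium is in mixed strategies.
Let Firm A play low price with probability p. Firm B is indifferent when 20p + 5(1−p) = 4p + 23(1−p), giving p = 9/17.
Let Firm B play low price with probability q. Firm A is indifferent when 20q + 4(1−q) = 5q + 23(1−q), giving q = 19/34.
The value is 20·(19/34) + (4)·(15/34) = 220/17.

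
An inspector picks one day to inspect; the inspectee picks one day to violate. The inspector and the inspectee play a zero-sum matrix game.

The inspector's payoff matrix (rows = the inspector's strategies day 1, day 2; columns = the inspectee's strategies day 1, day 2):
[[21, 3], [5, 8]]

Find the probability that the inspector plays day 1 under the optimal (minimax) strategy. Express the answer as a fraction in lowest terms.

Row minima are 3 and 5, so the inspector's maximin is 5; column maxima are 21 and 8, so the inspectee's minimax is 8. These differ, so the equilibrium is in mixed strategies.
Let the inspector play day 1 with probability p. The inspectee is indifferent when 21p + 5(1−p) = 3p + 8(1−p), giving p = 1/7.

1/7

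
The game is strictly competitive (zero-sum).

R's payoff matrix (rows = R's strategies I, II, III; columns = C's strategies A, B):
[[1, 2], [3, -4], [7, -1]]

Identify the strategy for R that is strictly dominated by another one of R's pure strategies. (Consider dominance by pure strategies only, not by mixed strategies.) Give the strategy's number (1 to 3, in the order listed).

Compare II with III: 7 > 3, -1 > -4.
So III strictly dominates II for R; II is strictly dominated.

2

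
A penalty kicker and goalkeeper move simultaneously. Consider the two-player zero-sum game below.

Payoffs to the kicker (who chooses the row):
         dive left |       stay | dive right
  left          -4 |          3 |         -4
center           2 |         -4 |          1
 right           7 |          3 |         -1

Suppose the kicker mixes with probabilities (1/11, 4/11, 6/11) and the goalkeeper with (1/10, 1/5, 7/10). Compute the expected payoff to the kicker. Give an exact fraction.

Against (1/10, 1/5, 7/10), each row's expected payoff is left: -13/5; center: 1/10; right: 3/5.
Taking the (1/11, 4/11, 6/11)-weighted average: (1/11)·(-13/5) + (4/11)·(1/10) + (6/11)·(3/5) = 7/55.

7/55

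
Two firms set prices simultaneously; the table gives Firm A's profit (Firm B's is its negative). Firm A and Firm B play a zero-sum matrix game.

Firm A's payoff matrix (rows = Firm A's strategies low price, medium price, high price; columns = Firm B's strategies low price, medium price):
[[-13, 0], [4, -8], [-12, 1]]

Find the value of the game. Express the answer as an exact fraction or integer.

Row low price is strictly dominated by row high price, so Firm A never plays it.
The remaining 2×2 game on (medium price, high price) × (low price, medium price) has no saddle point. Let Firm A play medium price with probability p; indifference gives 4p − 12(1−p) = −8p + (1−p), so p = 13/25.
Similarly Firm B's optimal q on low price is 9/25, and the value is 4·(9/25) + (-8)·(16/25) = -92/25.

-92/25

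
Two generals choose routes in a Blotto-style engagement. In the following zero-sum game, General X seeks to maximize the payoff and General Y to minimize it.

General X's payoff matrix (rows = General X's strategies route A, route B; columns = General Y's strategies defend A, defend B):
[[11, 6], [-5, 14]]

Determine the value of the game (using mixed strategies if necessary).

Row minima are 6 and -5, so General X's maximin is 6; column maxima are 11 and 14, so General Y's minimax is 11. These differ, so the equilibrium is in mixed strategies.
Let General X play route A with probability p. General Y is indifferent when 11p − 5(1−p) = 6p + 14(1−p), giving p = 19/24.
Let General Y play defend A with probability q. General X is indifferent when 11q + 6(1−q) = −5q + 14(1−q), giving q = 1/3.
The value is 11·(1/3) + (6)·(2/3) = 23/3.

23/3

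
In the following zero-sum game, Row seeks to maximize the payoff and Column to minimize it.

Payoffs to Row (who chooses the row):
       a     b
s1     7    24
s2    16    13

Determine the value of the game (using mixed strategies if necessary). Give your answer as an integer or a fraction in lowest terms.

Row minima are 7 and 13, so Row's maximin is 13; column maxima are 16 and 24, so Column's minimax is 16. These differ, so the equilibrium is in mixed strategies.
Let Row play s1 with probability p. Column is indifferent when 7p + 16(1−p) = 24p + 13(1−p), giving p = 3/20.
Let Column play a with probability q. Row is indifferent when 7q + 24(1−q) = 16q + 13(1−q), giving q = 11/20.
The value is 7·(11/20) + (24)·(9/20) = 293/20.

293/20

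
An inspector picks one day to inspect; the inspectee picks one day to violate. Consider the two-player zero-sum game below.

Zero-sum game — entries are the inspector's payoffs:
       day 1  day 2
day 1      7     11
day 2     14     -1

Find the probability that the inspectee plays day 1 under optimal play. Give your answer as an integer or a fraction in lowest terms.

Row minima are 7 and -1, so the inspector's maximin is 7; column maxima are 14 and 11, so the inspectee's minimax is 11. These differ, so the equilibrium is in mixed strategies.
Let the inspectee play day 1 with probability q. The inspector is indifferent when 7q + 11(1−q) = 14q − (1−q), giving q = 12/19.

12/19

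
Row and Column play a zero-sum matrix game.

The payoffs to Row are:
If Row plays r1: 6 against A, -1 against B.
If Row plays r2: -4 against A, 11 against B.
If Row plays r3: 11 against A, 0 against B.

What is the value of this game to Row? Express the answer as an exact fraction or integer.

121/26

Row r1 is strictly dominated by row r3, so Row never plays it.
The remaining 2×2 game on (r2, r3) × (A, B) has no saddle point. Let Row play r2 with probability p; indifference gives −4p + 11(1−p) = 11p, so p = 11/26.
Similarly Column's optimal q on A is 11/26, and the value is -4·(11/26) + (11)·(15/26) = 121/26.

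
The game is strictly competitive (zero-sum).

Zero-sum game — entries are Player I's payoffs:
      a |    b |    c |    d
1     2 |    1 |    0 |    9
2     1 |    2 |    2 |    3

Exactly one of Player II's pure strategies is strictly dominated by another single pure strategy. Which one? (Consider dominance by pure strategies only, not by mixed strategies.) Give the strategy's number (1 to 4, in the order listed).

4

Player II prefers columns that give Player I less. Compare d with a: 2 < 9, 1 < 3.
So a strictly dominates d for Player II; d is strictly dominated.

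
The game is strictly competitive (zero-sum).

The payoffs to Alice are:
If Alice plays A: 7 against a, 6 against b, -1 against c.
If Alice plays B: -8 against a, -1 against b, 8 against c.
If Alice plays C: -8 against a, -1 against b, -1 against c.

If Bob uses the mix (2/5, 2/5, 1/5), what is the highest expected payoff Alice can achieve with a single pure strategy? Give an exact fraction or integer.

5

A: (7)·(2/5) + (6)·(2/5) + (-1)·(1/5) = 5.
B: (-8)·(2/5) + (-1)·(2/5) + (8)·(1/5) = -2.
C: (-8)·(2/5) + (-1)·(2/5) + (-1)·(1/5) = -19/5.
The best pure response is A with expected payoff 5.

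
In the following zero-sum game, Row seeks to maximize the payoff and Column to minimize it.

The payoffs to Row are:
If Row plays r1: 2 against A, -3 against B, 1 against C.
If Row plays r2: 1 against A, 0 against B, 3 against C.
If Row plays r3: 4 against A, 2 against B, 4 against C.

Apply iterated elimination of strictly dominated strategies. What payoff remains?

Column C is strictly dominated by B for Column (-3<1, 0<3, 2<4); eliminate C.
Row r2 is strictly dominated by row r3 (4>1, 2>0); eliminate r2.
Row r1 is strictly dominated by row r3 (4>2, 2>-3); eliminate r1.
Column A is strictly dominated by B for Column (2<4); eliminate A.
Only (r3, B) remains, with payoff 2.

2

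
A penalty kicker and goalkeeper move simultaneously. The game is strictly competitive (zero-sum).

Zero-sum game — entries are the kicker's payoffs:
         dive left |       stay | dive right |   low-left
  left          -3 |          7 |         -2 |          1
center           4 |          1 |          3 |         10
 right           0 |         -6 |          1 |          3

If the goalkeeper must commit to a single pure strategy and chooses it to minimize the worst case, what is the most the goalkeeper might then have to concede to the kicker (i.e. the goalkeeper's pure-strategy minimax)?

The worst case (largest entry) in each column is dive left: 4, stay: 7, dive right: 3, low-left: 10.
The best (smallest) of these is 3.

3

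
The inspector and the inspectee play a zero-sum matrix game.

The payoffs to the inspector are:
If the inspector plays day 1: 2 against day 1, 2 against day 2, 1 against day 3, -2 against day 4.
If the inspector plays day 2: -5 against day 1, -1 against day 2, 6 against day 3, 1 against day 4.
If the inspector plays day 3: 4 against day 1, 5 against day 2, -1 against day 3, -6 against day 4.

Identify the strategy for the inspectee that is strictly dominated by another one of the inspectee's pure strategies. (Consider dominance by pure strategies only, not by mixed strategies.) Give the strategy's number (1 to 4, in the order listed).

3

The inspectee prefers columns that give the inspector less. Compare day 3 with day 4: -2 < 1, 1 < 6, -6 < -1.
So day 4 strictly dominates day 3 for the inspectee; day 3 is strictly dominated.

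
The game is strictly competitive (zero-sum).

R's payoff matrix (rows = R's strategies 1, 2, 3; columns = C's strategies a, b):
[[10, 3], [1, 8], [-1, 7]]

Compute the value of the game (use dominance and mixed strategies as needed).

Row 3 is strictly dominated by row 2, so R never plays it.
The remaining 2×2 game on (1, 2) × (a, b) has no saddle point. Let R play 1 with probability p; indifference gives 10p + (1−p) = 3p + 8(1−p), so p = 1/2.
Similarly C's optimal q on a is 5/14, and the value is 10·(5/14) + (3)·(9/14) = 11/2.

11/2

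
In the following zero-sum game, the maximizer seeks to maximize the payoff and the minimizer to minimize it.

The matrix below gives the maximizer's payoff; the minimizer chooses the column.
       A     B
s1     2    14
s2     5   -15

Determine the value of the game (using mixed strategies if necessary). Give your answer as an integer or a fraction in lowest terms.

Row minima are 2 and -15, so the maximizer's maximin is 2; column maxima are 5 and 14, so the minimizer's minimax is 5. These differ, so the equilibrium is in mixed strategies.
Let the maximizer play s1 with probability p. The minimizer is indifferent when 2p + 5(1−p) = 14p − 15(1−p), giving p = 5/8.
Let the minimizer play A with probability q. The maximizer is indifferent when 2q + 14(1−q) = 5q − 15(1−q), giving q = 29/32.
The value is 2·(29/32) + (14)·(3/32) = 25/8.

25/8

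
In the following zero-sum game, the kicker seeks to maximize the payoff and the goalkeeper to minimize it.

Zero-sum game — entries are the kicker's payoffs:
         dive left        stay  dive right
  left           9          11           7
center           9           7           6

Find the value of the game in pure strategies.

Row minima: 7, 6 → the kicker's maximin is 7.
Column maxima: 9, 11, 7 → the goalkeeper's minimax is 7.
They coincide at (left, dive right), so the value is 7.

7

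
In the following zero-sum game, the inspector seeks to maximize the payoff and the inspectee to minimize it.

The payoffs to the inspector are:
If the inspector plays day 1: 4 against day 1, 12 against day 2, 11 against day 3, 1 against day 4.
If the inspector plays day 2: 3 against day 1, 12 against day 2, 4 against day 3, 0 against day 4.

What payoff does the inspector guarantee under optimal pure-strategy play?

Row minima: 1, 0 → the inspector's maximin is 1.
Column maxima: 4, 12, 11, 1 → the inspectee's minimax is 1.
They coincide at (day 1, day 4), so the value is 1.

1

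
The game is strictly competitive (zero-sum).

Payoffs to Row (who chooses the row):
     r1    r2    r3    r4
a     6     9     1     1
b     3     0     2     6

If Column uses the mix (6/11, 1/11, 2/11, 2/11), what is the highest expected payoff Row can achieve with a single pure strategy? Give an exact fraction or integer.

a: (6)·(6/11) + (9)·(1/11) + (1)·(2/11) + (1)·(2/11) = 49/11.
b: (3)·(6/11) + (0)·(1/11) + (2)·(2/11) + (6)·(2/11) = 34/11.
The best pure response is a with expected payoff 49/11.

49/11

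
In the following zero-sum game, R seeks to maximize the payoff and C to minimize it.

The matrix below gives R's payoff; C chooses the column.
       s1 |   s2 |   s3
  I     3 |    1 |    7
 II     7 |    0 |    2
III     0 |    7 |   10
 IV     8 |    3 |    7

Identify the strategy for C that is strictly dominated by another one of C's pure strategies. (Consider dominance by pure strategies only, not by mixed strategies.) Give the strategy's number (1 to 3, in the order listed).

C prefers columns that give R less. Compare s3 with s2: 1 < 7, 0 < 2, 7 < 10, 3 < 7.
So s2 strictly dominates s3 for C; s3 is strictly dominated.

3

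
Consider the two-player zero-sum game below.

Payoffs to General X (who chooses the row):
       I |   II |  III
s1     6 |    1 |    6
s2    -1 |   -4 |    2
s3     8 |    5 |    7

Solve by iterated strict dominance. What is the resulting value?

Column I is strictly dominated by II for General Y (1<6, -4<-1, 5<8); eliminate I.
Column III is strictly dominated by II for General Y (1<6, -4<2, 5<7); eliminate III.
Row s1 is strictly dominated by row s3 (5>1); eliminate s1.
Row s2 is strictly dominated by row s3 (5>-4); eliminate s2.
Only (s3, II) remains, with payoff 5.

5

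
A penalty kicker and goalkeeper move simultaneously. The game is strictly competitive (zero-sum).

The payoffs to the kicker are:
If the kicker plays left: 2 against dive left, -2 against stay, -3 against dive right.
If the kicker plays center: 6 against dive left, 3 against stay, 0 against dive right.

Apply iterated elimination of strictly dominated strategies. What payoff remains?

0

Column stay is strictly dominated by dive right for the goalkeeper (-3<-2, 0<3); eliminate stay.
Column dive left is strictly dominated by dive right for the goalkeeper (-3<2, 0<6); eliminate dive left.
Row left is strictly dominated by row center (0>-3); eliminate left.
Only (center, dive right) remains, with payoff 0.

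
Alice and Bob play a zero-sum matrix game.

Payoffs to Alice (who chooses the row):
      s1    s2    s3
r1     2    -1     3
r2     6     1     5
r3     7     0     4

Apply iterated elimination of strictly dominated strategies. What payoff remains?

1

Row r1 is strictly dominated by row r2 (6>2, 1>-1, 5>3); eliminate r1.
Column s3 is strictly dominated by s2 for Bob (1<5, 0<4); eliminate s3.
Column s1 is strictly dominated by s2 for Bob (1<6, 0<7); eliminate s1.
Row r3 is strictly dominated by row r2 (1>0); eliminate r3.
Only (r2, s2) remains, with payoff 1.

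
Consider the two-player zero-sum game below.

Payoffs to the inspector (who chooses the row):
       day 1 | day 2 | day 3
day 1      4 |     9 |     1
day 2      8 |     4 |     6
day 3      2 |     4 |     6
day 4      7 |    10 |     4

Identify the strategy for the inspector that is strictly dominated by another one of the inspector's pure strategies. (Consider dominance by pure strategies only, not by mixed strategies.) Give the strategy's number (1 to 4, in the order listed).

1

Compare day 1 with day 4: 7 > 4, 10 > 9, 4 > 1.
So day 4 strictly dominates day 1 for the inspector; day 1 is strictly dominated.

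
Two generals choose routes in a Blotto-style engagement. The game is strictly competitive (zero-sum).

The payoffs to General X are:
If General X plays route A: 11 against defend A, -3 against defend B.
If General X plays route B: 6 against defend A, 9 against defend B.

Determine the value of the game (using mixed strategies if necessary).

117/17

Row minima are -3 and 6, so General X's maximin is 6; column maxima are 11 and 9, so General Y's minimax is 9. These differ, so the equilibrium is in mixed strategies.
Let General X play route A with probability p. General Y is indifferent when 11p + 6(1−p) = −3p + 9(1−p), giving p = 3/17.
Let General Y play defend A with probability q. General X is indifferent when 11q − 3(1−q) = 6q + 9(1−q), giving q = 12/17.
The value is 11·(12/17) + (-3)·(5/17) = 117/17.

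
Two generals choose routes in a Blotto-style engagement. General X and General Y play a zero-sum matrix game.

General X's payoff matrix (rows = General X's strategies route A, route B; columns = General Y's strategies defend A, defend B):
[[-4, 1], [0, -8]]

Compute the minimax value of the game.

-32/13

Row minima are -4 and -8, so General X's maximin is -4; column maxima are 0 and 1, so General Y's minimax is 0. These differ, so the equilibrium is in mixed strategies.
Let General X play route A with probability p. General Y is indifferent when −4p = p − 8(1−p), giving p = 8/13.
Let General Y play defend A with probability q. General X is indifferent when −4q + (1−q) = −8(1−q), giving q = 9/13.
The value is -4·(9/13) + (1)·(4/13) = -32/13.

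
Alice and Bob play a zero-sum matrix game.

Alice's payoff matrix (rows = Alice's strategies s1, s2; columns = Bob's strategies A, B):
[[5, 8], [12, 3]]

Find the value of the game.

Row minima are 5 and 3, so Alice's maximin is 5; column maxima are 12 and 8, so Bob's minimax is 8. These differ, so the equilibrium is in mixed strategies.
Let Alice play s1 with probability p. Bob is indifferent when 5p + 12(1−p) = 8p + 3(1−p), giving p = 3/4.
Let Bob play A with probability q. Alice is indifferent when 5q + 8(1−q) = 12q + 3(1−q), giving q = 5/12.
The value is 5·(5/12) + (8)·(7/12) = 27/4.

27/4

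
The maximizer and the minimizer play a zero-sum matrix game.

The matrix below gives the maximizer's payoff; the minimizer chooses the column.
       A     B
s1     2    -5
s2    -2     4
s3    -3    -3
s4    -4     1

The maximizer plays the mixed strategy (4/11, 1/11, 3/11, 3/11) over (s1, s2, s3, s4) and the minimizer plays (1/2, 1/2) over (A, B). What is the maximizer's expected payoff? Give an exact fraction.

Against (1/2, 1/2), each row's expected payoff is s1: -3/2; s2: 1; s3: -3; s4: -3/2.
Taking the (4/11, 1/11, 3/11, 3/11)-weighted average: (4/11)·(-3/2) + (1/11)·(1) + (3/11)·(-3) + (3/11)·(-3/2) = -37/22.

-37/22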